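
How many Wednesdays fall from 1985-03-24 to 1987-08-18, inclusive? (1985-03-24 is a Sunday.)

1985-03-24 is a Sunday; the first Wednesday on or after it is 1985-03-27 (3 days later).
From 1985-03-27 to 1987-08-18: 279 + 365 + 230 = 874 days (rest of 1985, 1986, to 1987-08-18 in 1987).
874 ÷ 7 = 124 full weeks with remainder 6, so 124 more Wednesdays after the first → 125.

125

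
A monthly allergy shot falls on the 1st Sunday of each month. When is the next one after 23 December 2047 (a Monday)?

5 January 2048

December 2047 starts on a Sunday, so its 1st Sunday is 1 December 2047.
That is not after 23 December 2047, so look at January 2048.
January 2048 starts on a Wednesday, so its 1st Sunday is 5 January 2048 (4 days in).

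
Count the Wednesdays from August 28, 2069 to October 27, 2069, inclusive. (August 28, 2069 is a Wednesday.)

August 28, 2069 is a Wednesday; the first Wednesday on or after it is August 28, 2069.
From August 28, 2069 to October 27, 2069: 3 + 30 + 27 = 60 days (rest of August, September, October).
60 ÷ 7 = 8 full weeks with remainder 4, so 8 more Wednesdays after the first → 9.

9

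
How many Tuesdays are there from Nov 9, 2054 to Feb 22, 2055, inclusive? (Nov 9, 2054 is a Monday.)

15

Nov 9, 2054 is a Monday; the first Tuesday on or after it is Nov 10, 2054 (1 day later).
From Nov 10, 2054 to Feb 22, 2055: 20 + 31 + 31 + 22 = 104 days (rest of Nov, Dec, Jan, Feb).
104 ÷ 7 = 14 full weeks with remainder 6, so 14 more Tuesdays after the first → 15.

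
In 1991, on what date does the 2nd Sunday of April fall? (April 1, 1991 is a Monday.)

April 1991 begins on a Monday, so the first Sunday is April 7 (6 days later).
The 2nd Sunday is 1 weeks later: 7 + 7 = 14.

14 April 1991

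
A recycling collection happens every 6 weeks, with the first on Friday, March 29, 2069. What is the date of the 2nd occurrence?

May 10, 2069

The 2nd occurrence is 1 interval after the first: 1 × 42 = 42 days after March 29, 2069.
March has 31 days — 2 days to the end of March leaves 40.
April has 30 days (10 left).
10 days into May → May 10, 2069.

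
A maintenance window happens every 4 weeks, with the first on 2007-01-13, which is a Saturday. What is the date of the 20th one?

The 20th occurrence is 19 intervals after the first: 19 × 28 = 532 days after 2007-01-13.
January has 31 days — 18 days to the end of January leaves 514.
From end of January to end of 2007 is 334 days (180 left).
January has 31 days (149 left).
February has 29 days (120 left).
March has 31 days (89 left).
April has 30 days (59 left).
May has 31 days (28 left).
28 days into June → 2008-06-28.

2008-06-28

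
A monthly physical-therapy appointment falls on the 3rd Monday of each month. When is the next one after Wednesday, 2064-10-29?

October 2064 starts on a Wednesday; its first Monday is the 6th, so the 3rd Monday is the 20th — 2064-10-20.
That is not after 2064-10-29, so look at November 2064.
November 2064 starts on a Saturday; its first Monday is the 3rd, so the 3rd Monday is the 17th — 2064-11-17.

2064-11-17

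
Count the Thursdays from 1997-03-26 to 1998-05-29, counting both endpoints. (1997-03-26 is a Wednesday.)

1997-03-26 is a Wednesday; the first Thursday on or after it is 1997-03-27 (1 day later).
From 1997-03-27 to 1998-05-29: 279 + 149 = 428 days (rest of 1997, to 1998-05-29 in 1998).
428 ÷ 7 = 61 full weeks with remainder 1, so 61 more Thursdays after the first → 62.

62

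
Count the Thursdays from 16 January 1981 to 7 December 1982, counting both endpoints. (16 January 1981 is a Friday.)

98

16 January 1981 is a Friday; the first Thursday on or after it is 22 January 1981 (6 days later).
From 22 January 1981 to 7 December 1982: 343 + 341 = 684 days (rest of 1981, to 7 December 1982 in 1982).
684 ÷ 7 = 97 full weeks with remainder 5, so 97 more Thursdays after the first → 98.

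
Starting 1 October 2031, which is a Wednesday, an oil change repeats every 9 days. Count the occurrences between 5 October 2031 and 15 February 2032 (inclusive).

Occurrences land 9·i days after 1 October 2031 for i = 0, 1, 2, …
5 October 2031 is 4 days after the start; 4 ÷ 9 = 0 remainder 4; since the remainder is 4, round up to i = 1. First occurrence in the window: #2 on 10 October 2031 (1×9 = 9 days in).
15 February 2032 is 137 days after the start; 137 ÷ 9 = 15 remainder 2. Last occurrence in the window: #16 on 13 February 2032.
Occurrences #2 through #16: 15 in total.

15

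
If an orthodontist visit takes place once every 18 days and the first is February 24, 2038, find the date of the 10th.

August 5, 2038

The 10th occurrence is 9 intervals after the first: 9 × 18 = 162 days after February 24, 2038.
February has 28 days — 4 days to the end of February leaves 158.
March has 31 days (127 left).
April has 30 days (97 left).
May has 31 days (66 left).
June has 30 days (36 left).
July has 31 days (5 left).
5 days into August → August 5, 2038.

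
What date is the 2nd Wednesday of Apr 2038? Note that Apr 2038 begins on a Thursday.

Apr 14, 2038

Apr 2038 begins on a Thursday, so the first Wednesday is Apr 7 (6 days later).
The 2nd Wednesday is 1 weeks later: 7 + 7 = 14.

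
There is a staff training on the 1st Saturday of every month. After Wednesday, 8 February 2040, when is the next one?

February 2040 starts on a Wednesday, so its 1st Saturday is 4 February 2040 (3 days in).
That is not after 8 February 2040, so look at March 2040.
March 2040 starts on a Thursday, so its 1st Saturday is 3 March 2040 (2 days in).

3 March 2040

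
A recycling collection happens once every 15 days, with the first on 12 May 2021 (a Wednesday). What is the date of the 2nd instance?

27 May 2021

The 2nd occurrence is 1 interval after the first: 1 × 15 = 15 days after 12 May 2021.
15 days later is 27 May 2021.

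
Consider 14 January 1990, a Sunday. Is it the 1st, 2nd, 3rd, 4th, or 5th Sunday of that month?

Day 14 falls in week ⌈14/7⌉ of the month.
Days 1–7 hold the 1st Sunday, 8–14 the 2nd, 15–21 the 3rd, 22–28 the 4th, 29–31 the 5th.
14 is in the range for the 2nd.

2nd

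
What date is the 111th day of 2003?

April 21, 2003

January has 31 days (111 − 31 = 80 remain).
February has 28 days (80 − 28 = 52 remain).
March has 31 days (52 − 31 = 21 remain).
21 into April → April 21.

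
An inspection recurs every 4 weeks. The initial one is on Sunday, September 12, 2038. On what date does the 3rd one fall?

November 7, 2038

The 3rd occurrence is 2 intervals after the first: 2 × 28 = 56 days after September 12, 2038.
September has 30 days — 18 days to the end of September leaves 38.
October has 31 days (7 left).
7 days into November → November 7, 2038.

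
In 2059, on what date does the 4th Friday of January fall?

24 January 2059

January 2059 begins on a Wednesday, so the first Friday is January 3 (2 days later).
The 4th Friday is 3 weeks later: 3 + 21 = 24.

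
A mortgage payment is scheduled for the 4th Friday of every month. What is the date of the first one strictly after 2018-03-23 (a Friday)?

March 2018 starts on a Thursday; its first Friday is the 2nd, so the 4th Friday is the 23rd — 2018-03-23.
That is not after 2018-03-23, so look at April 2018.
April 2018 starts on a Sunday; its first Friday is the 6th, so the 4th Friday is the 27th — 2018-04-27.

2018-04-27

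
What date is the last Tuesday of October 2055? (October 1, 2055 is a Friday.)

2055-10-26

October 2055 begins on a Friday, so the first Tuesday is October 5 (4 days later).
October 2055 has 31 days. Adding weeks: 5, 12, 19, 26 — the last one ≤ 31 is the 26th.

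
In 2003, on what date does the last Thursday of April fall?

April 2003 begins on a Tuesday, so the first Thursday is April 3 (2 days later).
April 2003 has 30 days. Adding weeks: 3, 10, 17, 24 — the last one ≤ 30 is the 24th.

2003-04-24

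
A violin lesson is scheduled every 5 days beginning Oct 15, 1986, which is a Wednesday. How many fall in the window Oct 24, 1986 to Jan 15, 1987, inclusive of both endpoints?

Occurrences land 5·i days after Oct 15, 1986 for i = 0, 1, 2, …
Oct 24, 1986 is 9 days after the start; 9 ÷ 5 = 1 remainder 4; since the remainder is 4, round up to i = 2. First occurrence in the window: #3 on Oct 25, 1986 (2×5 = 10 days in).
Jan 15, 1987 is 92 days after the start; 92 ÷ 5 = 18 remainder 2. Last occurrence in the window: #19 on Jan 13, 1987.
Occurrences #3 through #19: 17 in total.

17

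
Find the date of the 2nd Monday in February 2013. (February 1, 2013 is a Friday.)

11 February 2013

February 2013 begins on a Friday, so the first Monday is February 4 (3 days later).
The 2nd Monday is 1 weeks later: 4 + 7 = 11.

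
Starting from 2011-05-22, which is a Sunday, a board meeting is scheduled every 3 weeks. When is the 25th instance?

2012-10-07

The 25th occurrence is 24 intervals after the first: 24 × 21 = 504 days after 2011-05-22.
May has 31 days — 9 days to the end of May leaves 495.
From end of May to end of 2011 is 214 days (281 left).
January has 31 days (250 left).
February has 29 days (221 left).
March has 31 days (190 left).
April has 30 days (160 left).
May has 31 days (129 left).
June has 30 days (99 left).
July has 31 days (68 left).
August has 31 days (37 left).
September has 30 days (7 left).
7 days into October → 2012-10-07.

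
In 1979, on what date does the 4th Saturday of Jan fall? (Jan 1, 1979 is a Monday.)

Jan 27, 1979

Jan 1979 begins on a Monday, so the first Saturday is Jan 6 (5 days later).
The 4th Saturday is 3 weeks later: 6 + 21 = 27.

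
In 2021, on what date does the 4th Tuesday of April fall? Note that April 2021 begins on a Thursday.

April 2021 begins on a Thursday, so the first Tuesday is April 6 (5 days later).
The 4th Tuesday is 3 weeks later: 6 + 21 = 27.

2021-04-27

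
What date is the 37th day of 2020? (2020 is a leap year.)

January has 31 days (37 − 31 = 6 remain).
6 into February → February 6.

2020-02-06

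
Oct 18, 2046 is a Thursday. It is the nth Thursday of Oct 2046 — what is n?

Day 18 falls in week ⌈18/7⌉ of the month.
Days 1–7 hold the 1st Thursday, 8–14 the 2nd, 15–21 the 3rd, 22–28 the 4th, 29–31 the 5th.
18 is in the range for the 3rd.

3rd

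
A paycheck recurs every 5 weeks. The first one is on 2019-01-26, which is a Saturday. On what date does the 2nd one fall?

The 2nd occurrence is 1 interval after the first: 1 × 35 = 35 days after 2019-01-26.
January has 31 days — 5 days to the end of January leaves 30.
February has 28 days (2 left).
2 days into March → 2019-03-02.

2019-03-02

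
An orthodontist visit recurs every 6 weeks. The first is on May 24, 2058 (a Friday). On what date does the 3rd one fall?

Aug 16, 2058

The 3rd occurrence is 2 intervals after the first: 2 × 42 = 84 days after May 24, 2058.
May has 31 days — 7 days to the end of May leaves 77.
Jun has 30 days (47 left).
Jul has 31 days (16 left).
16 days into Aug → Aug 16, 2058.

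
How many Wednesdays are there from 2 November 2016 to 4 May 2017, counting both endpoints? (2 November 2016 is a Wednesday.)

2 November 2016 is a Wednesday; the first Wednesday on or after it is 2 November 2016.
From 2 November 2016 to 4 May 2017: 28 + 31 + 31 + 28 + 31 + 30 + 4 = 183 days (rest of November, December, January, February, March, April, May).
183 ÷ 7 = 26 full weeks with remainder 1, so 26 more Wednesdays after the first → 27.

27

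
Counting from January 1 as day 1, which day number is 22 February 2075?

53

Days in months before February: 31 = 31.
Plus 22 days into February → day 53.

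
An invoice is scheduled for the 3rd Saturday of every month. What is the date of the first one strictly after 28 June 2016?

June 2016 starts on a Wednesday; its first Saturday is the 4th, so the 3rd Saturday is the 18th — 18 June 2016.
That is not after 28 June 2016, so look at July 2016.
July 2016 starts on a Friday; its first Saturday is the 2nd, so the 3rd Saturday is the 16th — 16 July 2016.

16 July 2016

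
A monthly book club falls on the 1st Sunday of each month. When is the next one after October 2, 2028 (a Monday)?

October 2028 starts on a Sunday, so its 1st Sunday is October 1, 2028.
That is not after October 2, 2028, so look at November 2028.
November 2028 starts on a Wednesday, so its 1st Sunday is November 5, 2028 (4 days in).

November 5, 2028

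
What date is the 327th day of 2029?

Jan has 31 days (327 − 31 = 296 remain).
Feb has 28 days (296 − 28 = 268 remain).
Mar has 31 days (268 − 31 = 237 remain).
Apr has 30 days (237 − 30 = 207 remain).
May has 31 days (207 − 31 = 176 remain).
Jun has 30 days (176 − 30 = 146 remain).
Jul has 31 days (146 − 31 = 115 remain).
Aug has 31 days (115 − 31 = 84 remain).
Sep has 30 days (84 − 30 = 54 remain).
Oct has 31 days (54 − 31 = 23 remain).
23 into Nov → Nov 23.

Nov 23, 2029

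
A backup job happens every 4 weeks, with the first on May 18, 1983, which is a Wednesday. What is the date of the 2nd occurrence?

The 2nd occurrence is 1 interval after the first: 1 × 28 = 28 days after May 18, 1983.
May has 31 days — 13 days to the end of May leaves 15.
15 days into June → June 15, 1983.

June 15, 1983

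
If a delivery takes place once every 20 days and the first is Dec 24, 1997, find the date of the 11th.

The 11th occurrence is 10 intervals after the first: 10 × 20 = 200 days after Dec 24, 1997.
Dec has 31 days — 7 days to the end of Dec leaves 193.
Jan has 31 days (162 left).
Feb has 28 days (134 left).
Mar has 31 days (103 left).
Apr has 30 days (73 left).
May has 31 days (42 left).
Jun has 30 days (12 left).
12 days into Jul → Jul 12, 1998.

Jul 12, 1998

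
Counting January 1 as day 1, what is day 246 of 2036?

2 September 2036

January has 31 days (246 − 31 = 215 remain).
February has 29 days (215 − 29 = 186 remain).
March has 31 days (186 − 31 = 155 remain).
April has 30 days (155 − 30 = 125 remain).
May has 31 days (125 − 31 = 94 remain).
June has 30 days (94 − 30 = 64 remain).
July has 31 days (64 − 31 = 33 remain).
August has 31 days (33 − 31 = 2 remain).
2 into September → September 2.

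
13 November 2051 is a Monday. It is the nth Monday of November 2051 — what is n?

Day 13 falls in week ⌈13/7⌉ of the month.
Days 1–7 hold the 1st Monday, 8–14 the 2nd, 15–21 the 3rd, 22–28 the 4th, 29–31 the 5th.
13 is in the range for the 2nd.

2nd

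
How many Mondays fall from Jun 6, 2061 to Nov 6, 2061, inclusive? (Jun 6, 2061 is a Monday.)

22

Jun 6, 2061 is a Monday; the first Monday on or after it is Jun 6, 2061.
From Jun 6, 2061 to Nov 6, 2061: 24 + 31 + 31 + 30 + 31 + 6 = 153 days (rest of Jun, Jul, Aug, Sep, Oct, Nov).
153 ÷ 7 = 21 full weeks with remainder 6, so 21 more Mondays after the first → 22.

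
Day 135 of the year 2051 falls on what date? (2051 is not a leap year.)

2051-05-15

January has 31 days (135 − 31 = 104 remain).
February has 28 days (104 − 28 = 76 remain).
March has 31 days (76 − 31 = 45 remain).
April has 30 days (45 − 30 = 15 remain).
15 into May → May 15.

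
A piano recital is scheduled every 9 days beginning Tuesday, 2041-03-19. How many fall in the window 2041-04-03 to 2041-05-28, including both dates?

Occurrences land 9·i days after 2041-03-19 for i = 0, 1, 2, …
2041-04-03 is 15 days after the start; 15 ÷ 9 = 1 remainder 6; since the remainder is 6, round up to i = 2. First occurrence in the window: #3 on 2041-04-06 (2×9 = 18 days in).
2041-05-28 is 70 days after the start; 70 ÷ 9 = 7 remainder 7. Last occurrence in the window: #8 on 2041-05-21.
Occurrences #3 through #8: 6 in total.

6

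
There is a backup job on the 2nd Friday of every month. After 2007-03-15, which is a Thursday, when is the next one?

March 2007 starts on a Thursday; its first Friday is the 2nd, so the 2nd Friday is the 9th — 2007-03-09.
That is not after 2007-03-15, so look at April 2007.
April 2007 starts on a Sunday; its first Friday is the 6th, so the 2nd Friday is the 13th — 2007-04-13.

2007-04-13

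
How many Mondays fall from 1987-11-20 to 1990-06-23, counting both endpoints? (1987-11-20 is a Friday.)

135

1987-11-20 is a Friday; the first Monday on or after it is 1987-11-23 (3 days later).
From 1987-11-23 to 1990-06-23: 38 + 366 + 365 + 174 = 943 days (rest of 1987, 1988, 1989, to 1990-06-23 in 1990).
943 ÷ 7 = 134 full weeks with remainder 5, so 134 more Mondays after the first → 135.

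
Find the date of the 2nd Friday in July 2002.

July 2002 begins on a Monday, so the first Friday is July 5 (4 days later).
The 2nd Friday is 1 weeks later: 5 + 7 = 12.

July 12, 2002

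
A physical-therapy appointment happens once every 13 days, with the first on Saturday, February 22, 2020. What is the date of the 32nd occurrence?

March 31, 2021

The 32nd occurrence is 31 intervals after the first: 31 × 13 = 403 days after February 22, 2020.
February has 29 days — 7 days to the end of February leaves 396.
March has 31 days (365 left).
April has 30 days (335 left).
May has 31 days (304 left).
June has 30 days (274 left).
July has 31 days (243 left).
August has 31 days (212 left).
September has 30 days (182 left).
October has 31 days (151 left).
November has 30 days (121 left).
December has 31 days (90 left).
January has 31 days (59 left).
February has 28 days (31 left).
31 days into March → March 31, 2021.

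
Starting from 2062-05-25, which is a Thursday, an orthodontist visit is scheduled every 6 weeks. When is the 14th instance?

2063-11-22

The 14th occurrence is 13 intervals after the first: 13 × 42 = 546 days after 2062-05-25.
May has 31 days — 6 days to the end of May leaves 540.
From end of May to end of 2062 is 214 days (326 left).
January has 31 days (295 left).
February has 28 days (267 left).
March has 31 days (236 left).
April has 30 days (206 left).
May has 31 days (175 left).
June has 30 days (145 left).
July has 31 days (114 left).
August has 31 days (83 left).
September has 30 days (53 left).
October has 31 days (22 left).
22 days into November → 2063-11-22.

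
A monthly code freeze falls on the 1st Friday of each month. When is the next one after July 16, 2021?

July 2021 starts on a Thursday, so its 1st Friday is July 2, 2021 (1 day in).
That is not after July 16, 2021, so look at August 2021.
August 2021 starts on a Sunday, so its 1st Friday is August 6, 2021 (5 days in).

August 6, 2021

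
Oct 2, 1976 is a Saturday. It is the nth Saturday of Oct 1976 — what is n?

Day 2 falls in week ⌈2/7⌉ of the month.
Days 1–7 hold the 1st Saturday, 8–14 the 2nd, 15–21 the 3rd, 22–28 the 4th, 29–31 the 5th.
2 is in the range for the 1st.

1st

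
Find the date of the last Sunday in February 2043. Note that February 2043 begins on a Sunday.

February 2043 begins on a Sunday, so the first Sunday is February 1.
February 2043 has 28 days. Adding weeks: 1, 8, 15, 22 — the last one ≤ 28 is the 22nd.

22 February 2043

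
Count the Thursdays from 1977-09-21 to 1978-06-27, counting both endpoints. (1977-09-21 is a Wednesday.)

1977-09-21 is a Wednesday; the first Thursday on or after it is 1977-09-22 (1 day later).
From 1977-09-22 to 1978-06-27: 8 + 31 + 30 + 31 + 31 + 28 + 31 + 30 + 31 + 27 = 278 days (rest of September, October, November, December, January, February, March, April, May, June).
278 ÷ 7 = 39 full weeks with remainder 5, so 39 more Thursdays after the first → 40.

40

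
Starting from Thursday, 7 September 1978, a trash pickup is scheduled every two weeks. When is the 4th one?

The 4th occurrence is 3 intervals after the first: 3 × 14 = 42 days after 7 September 1978.
September has 30 days — 23 days to the end of September leaves 19.
19 days into October → 19 October 1978.

19 October 1978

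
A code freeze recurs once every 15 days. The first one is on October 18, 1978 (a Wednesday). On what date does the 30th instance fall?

The 30th occurrence is 29 intervals after the first: 29 × 15 = 435 days after October 18, 1978.
October has 31 days — 13 days to the end of October leaves 422.
From end of October to end of 1978 is 61 days (361 left).
January has 31 days (330 left).
February has 28 days (302 left).
March has 31 days (271 left).
April has 30 days (241 left).
May has 31 days (210 left).
June has 30 days (180 left).
July has 31 days (149 left).
August has 31 days (118 left).
September has 30 days (88 left).
October has 31 days (57 left).
November has 30 days (27 left).
27 days into December → December 27, 1979.

December 27, 1979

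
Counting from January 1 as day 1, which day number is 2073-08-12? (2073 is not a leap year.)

Days in months before August: 31 + 28 + 31 + 30 + 31 + 30 + 31 = 212.
Plus 12 days into August → day 224.

224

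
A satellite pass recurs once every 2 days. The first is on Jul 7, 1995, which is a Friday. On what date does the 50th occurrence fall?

Oct 13, 1995

The 50th occurrence is 49 intervals after the first: 49 × 2 = 98 days after Jul 7, 1995.
Jul has 31 days — 24 days to the end of Jul leaves 74.
Aug has 31 days (43 left).
Sep has 30 days (13 left).
13 days into Oct → Oct 13, 1995.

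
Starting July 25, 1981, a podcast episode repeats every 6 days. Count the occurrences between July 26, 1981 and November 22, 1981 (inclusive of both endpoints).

Occurrences land 6·i days after July 25, 1981 for i = 0, 1, 2, …
July 26, 1981 is 1 day after the start; 1 ÷ 6 = 0 remainder 1; since the remainder is 1, round up to i = 1. First occurrence in the window: #2 on July 31, 1981 (1×6 = 6 days in).
November 22, 1981 is 120 days after the start; 120 ÷ 6 = 20 remainder 0. Last occurrence in the window: #21 on November 22, 1981.
Occurrences #2 through #21: 20 in total.

20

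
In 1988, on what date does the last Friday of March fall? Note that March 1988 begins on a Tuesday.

March 1988 begins on a Tuesday, so the first Friday is March 4 (3 days later).
March 1988 has 31 days. Adding weeks: 4, 11, 18, 25 — the last one ≤ 31 is the 25th.

25 March 1988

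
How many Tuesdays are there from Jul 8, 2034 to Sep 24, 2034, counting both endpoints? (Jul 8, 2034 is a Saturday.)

11

Jul 8, 2034 is a Saturday; the first Tuesday on or after it is Jul 11, 2034 (3 days later).
From Jul 11, 2034 to Sep 24, 2034: 20 + 31 + 24 = 75 days (rest of Jul, Aug, Sep).
75 ÷ 7 = 10 full weeks with remainder 5, so 10 more Tuesdays after the first → 11.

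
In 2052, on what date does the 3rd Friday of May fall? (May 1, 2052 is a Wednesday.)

May 2052 begins on a Wednesday, so the first Friday is May 3 (2 days later).
The 3rd Friday is 2 weeks later: 3 + 14 = 17.

17 May 2052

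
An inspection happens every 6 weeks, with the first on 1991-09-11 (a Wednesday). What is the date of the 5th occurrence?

The 5th occurrence is 4 intervals after the first: 4 × 42 = 168 days after 1991-09-11.
September has 30 days — 19 days to the end of September leaves 149.
October has 31 days (118 left).
November has 30 days (88 left).
December has 31 days (57 left).
January has 31 days (26 left).
26 days into February → 1992-02-26.

1992-02-26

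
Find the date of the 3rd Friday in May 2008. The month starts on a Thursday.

May 2008 begins on a Thursday, so the first Friday is May 2 (1 day later).
The 3rd Friday is 2 weeks later: 2 + 14 = 16.

May 16, 2008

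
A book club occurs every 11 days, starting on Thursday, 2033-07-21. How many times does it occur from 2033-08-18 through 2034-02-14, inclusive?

Occurrences land 11·i days after 2033-07-21 for i = 0, 1, 2, …
2033-08-18 is 28 days after the start; 28 ÷ 11 = 2 remainder 6; since the remainder is 6, round up to i = 3. First occurrence in the window: #4 on 2033-08-23 (3×11 = 33 days in).
2034-02-14 is 208 days after the start; 208 ÷ 11 = 18 remainder 10. Last occurrence in the window: #19 on 2034-02-04.
Occurrences #4 through #19: 16 in total.

16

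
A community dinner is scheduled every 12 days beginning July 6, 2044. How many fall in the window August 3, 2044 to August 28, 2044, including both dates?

2

Occurrences land 12·i days after July 6, 2044 for i = 0, 1, 2, …
August 3, 2044 is 28 days after the start; 28 ÷ 12 = 2 remainder 4; since the remainder is 4, round up to i = 3. First occurrence in the window: #4 on August 11, 2044 (3×12 = 36 days in).
August 28, 2044 is 53 days after the start; 53 ÷ 12 = 4 remainder 5. Last occurrence in the window: #5 on August 23, 2044.
Occurrences #4 through #5: 2 in total.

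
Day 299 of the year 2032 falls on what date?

January has 31 days (299 − 31 = 268 remain).
February has 29 days (268 − 29 = 239 remain).
March has 31 days (239 − 31 = 208 remain).
April has 30 days (208 − 30 = 178 remain).
May has 31 days (178 − 31 = 147 remain).
June has 30 days (147 − 30 = 117 remain).
July has 31 days (117 − 31 = 86 remain).
August has 31 days (86 − 31 = 55 remain).
September has 30 days (55 − 30 = 25 remain).
25 into October → October 25.

October 25, 2032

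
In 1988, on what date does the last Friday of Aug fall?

The first Friday of Aug 1988 is Aug 5.
Aug 1988 has 31 days. Adding weeks: 5, 12, 19, 26 — the last one ≤ 31 is the 26th.

Aug 26, 1988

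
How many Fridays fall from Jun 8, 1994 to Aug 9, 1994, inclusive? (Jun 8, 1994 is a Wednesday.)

9

Jun 8, 1994 is a Wednesday; the first Friday on or after it is Jun 10, 1994 (2 days later).
From Jun 10, 1994 to Aug 9, 1994: 20 + 31 + 9 = 60 days (rest of Jun, Jul, Aug).
60 ÷ 7 = 8 full weeks with remainder 4, so 8 more Fridays after the first → 9.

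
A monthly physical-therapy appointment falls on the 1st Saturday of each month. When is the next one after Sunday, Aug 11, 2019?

Aug 2019 starts on a Thursday, so its 1st Saturday is Aug 3, 2019 (2 days in).
That is not after Aug 11, 2019, so look at Sep 2019.
Sep 2019 starts on a Sunday, so its 1st Saturday is Sep 7, 2019 (6 days in).

Sep 7, 2019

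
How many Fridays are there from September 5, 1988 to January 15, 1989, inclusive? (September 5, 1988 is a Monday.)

September 5, 1988 is a Monday; the first Friday on or after it is September 9, 1988 (4 days later).
From September 9, 1988 to January 15, 1989: 21 + 31 + 30 + 31 + 15 = 128 days (rest of September, October, November, December, January).
128 ÷ 7 = 18 full weeks with remainder 2, so 18 more Fridays after the first → 19.

19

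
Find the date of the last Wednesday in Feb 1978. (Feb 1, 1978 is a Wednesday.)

Feb 1978 begins on a Wednesday, so the first Wednesday is Feb 1.
Feb 1978 has 28 days. Adding weeks: 1, 8, 15, 22 — the last one ≤ 28 is the 22nd.

Feb 22, 1978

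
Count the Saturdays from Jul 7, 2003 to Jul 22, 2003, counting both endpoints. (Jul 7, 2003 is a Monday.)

Jul 7, 2003 is a Monday; the first Saturday on or after it is Jul 12, 2003 (5 days later).
From Jul 12, 2003 to Jul 22, 2003 is 22 − 12 = 10 days.
10 ÷ 7 = 1 full weeks with remainder 3, so 1 more Saturdays after the first → 2.

2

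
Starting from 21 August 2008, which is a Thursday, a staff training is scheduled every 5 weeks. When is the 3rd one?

The 3rd occurrence is 2 intervals after the first: 2 × 35 = 70 days after 21 August 2008.
August has 31 days — 10 days to the end of August leaves 60.
September has 30 days (30 left).
30 days into October → 30 October 2008.

30 October 2008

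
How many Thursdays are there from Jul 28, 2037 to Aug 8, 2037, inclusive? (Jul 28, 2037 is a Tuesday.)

Jul 28, 2037 is a Tuesday; the first Thursday on or after it is Jul 30, 2037 (2 days later).
From Jul 30, 2037 to Aug 8, 2037: 1 + 8 = 9 days (rest of Jul, Aug).
9 ÷ 7 = 1 full weeks with remainder 2, so 1 more Thursdays after the first → 2.

2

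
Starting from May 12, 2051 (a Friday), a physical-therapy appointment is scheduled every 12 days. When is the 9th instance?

The 9th occurrence is 8 intervals after the first: 8 × 12 = 96 days after May 12, 2051.
May has 31 days — 19 days to the end of May leaves 77.
Jun has 30 days (47 left).
Jul has 31 days (16 left).
16 days into Aug → Aug 16, 2051.

Aug 16, 2051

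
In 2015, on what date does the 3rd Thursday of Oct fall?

Oct 15, 2015

The first Thursday of Oct 2015 is Oct 1.
The 3rd Thursday is 2 weeks later: 1 + 14 = 15.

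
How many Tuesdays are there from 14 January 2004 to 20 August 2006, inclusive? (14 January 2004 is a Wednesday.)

14 January 2004 is a Wednesday; the first Tuesday on or after it is 20 January 2004 (6 days later).
From 20 January 2004 to 20 August 2006: 346 + 365 + 232 = 943 days (rest of 2004, 2005, to 20 August 2006 in 2006).
943 ÷ 7 = 134 full weeks with remainder 5, so 134 more Tuesdays after the first → 135.

135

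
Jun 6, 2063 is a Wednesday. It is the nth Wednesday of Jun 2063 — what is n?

1st

Day 6 falls in week ⌈6/7⌉ of the month.
Days 1–7 hold the 1st Wednesday, 8–14 the 2nd, 15–21 the 3rd, 22–28 the 4th, 29–31 the 5th.
6 is in the range for the 1st.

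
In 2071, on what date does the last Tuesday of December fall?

The first Tuesday of December 2071 is December 1.
December 2071 has 31 days. Adding weeks: 1, 8, 15, 22, 29 — the last one ≤ 31 is the 29th.

29 December 2071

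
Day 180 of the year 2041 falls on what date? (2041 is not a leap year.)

January has 31 days (180 − 31 = 149 remain).
February has 28 days (149 − 28 = 121 remain).
March has 31 days (121 − 31 = 90 remain).
April has 30 days (90 − 30 = 60 remain).
May has 31 days (60 − 31 = 29 remain).
29 into June → June 29.

June 29, 2041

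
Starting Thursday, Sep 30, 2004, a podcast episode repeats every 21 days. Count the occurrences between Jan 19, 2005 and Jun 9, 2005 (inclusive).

Occurrences land 21·i days after Sep 30, 2004 for i = 0, 1, 2, …
Jan 19, 2005 is 111 days after the start; 111 ÷ 21 = 5 remainder 6; since the remainder is 6, round up to i = 6. First occurrence in the window: #7 on Feb 3, 2005 (6×21 = 126 days in).
Jun 9, 2005 is 252 days after the start; 252 ÷ 21 = 12 remainder 0. Last occurrence in the window: #13 on Jun 9, 2005.
Occurrences #7 through #13: 7 in total.

7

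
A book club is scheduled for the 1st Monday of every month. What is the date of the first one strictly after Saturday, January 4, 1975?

January 1975 starts on a Wednesday, so its 1st Monday is January 6, 1975 (5 days in).
January 6, 1975 is after January 4, 1975, so that is the next one.

January 6, 1975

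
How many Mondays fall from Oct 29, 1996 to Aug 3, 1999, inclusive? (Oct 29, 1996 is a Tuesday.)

Oct 29, 1996 is a Tuesday; the first Monday on or after it is Nov 4, 1996 (6 days later).
From Nov 4, 1996 to Aug 3, 1999: 57 + 365 + 365 + 215 = 1002 days (rest of 1996, 1997, 1998, to Aug 3, 1999 in 1999).
1002 ÷ 7 = 143 full weeks with remainder 1, so 143 more Mondays after the first → 144.

144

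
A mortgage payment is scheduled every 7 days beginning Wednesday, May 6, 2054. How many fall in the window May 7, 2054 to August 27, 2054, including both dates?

Occurrences land 7·i days after May 6, 2054 for i = 0, 1, 2, …
May 7, 2054 is 1 day after the start; 1 ÷ 7 = 0 remainder 1; since the remainder is 1, round up to i = 1. First occurrence in the window: #2 on May 13, 2054 (1×7 = 7 days in).
August 27, 2054 is 113 days after the start; 113 ÷ 7 = 16 remainder 1. Last occurrence in the window: #17 on August 26, 2054.
Occurrences #2 through #17: 16 in total.

16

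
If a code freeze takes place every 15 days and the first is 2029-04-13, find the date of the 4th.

The 4th occurrence is 3 intervals after the first: 3 × 15 = 45 days after 2029-04-13.
April has 30 days — 17 days to the end of April leaves 28.
28 days into May → 2029-05-28.

2029-05-28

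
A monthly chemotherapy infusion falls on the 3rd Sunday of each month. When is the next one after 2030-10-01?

October 2030 starts on a Tuesday; its first Sunday is the 6th, so the 3rd Sunday is the 20th — 2030-10-20.
2030-10-20 is after 2030-10-01, so that is the next one.

2030-10-20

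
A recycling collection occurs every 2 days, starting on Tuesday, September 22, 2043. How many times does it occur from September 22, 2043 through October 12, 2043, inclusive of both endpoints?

11

Occurrences land 2·i days after September 22, 2043 for i = 0, 1, 2, …
The window opens on the start date, so the first occurrence inside is #1 on September 22, 2043.
October 12, 2043 is 20 days after the start; 20 ÷ 2 = 10 remainder 0. Last occurrence in the window: #11 on October 12, 2043.
Occurrences #1 through #11: 11 in total.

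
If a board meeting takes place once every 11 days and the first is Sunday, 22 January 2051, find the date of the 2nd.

The 2nd occurrence is 1 interval after the first: 1 × 11 = 11 days after 22 January 2051.
January has 31 days — 9 days to the end of January leaves 2.
2 days into February → 2 February 2051.

2 February 2051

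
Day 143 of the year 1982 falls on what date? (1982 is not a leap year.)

Jan has 31 days (143 − 31 = 112 remain).
Feb has 28 days (112 − 28 = 84 remain).
Mar has 31 days (84 − 31 = 53 remain).
Apr has 30 days (53 − 30 = 23 remain).
23 into May → May 23.

May 23, 1982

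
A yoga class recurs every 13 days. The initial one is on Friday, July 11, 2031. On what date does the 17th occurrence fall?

February 4, 2032

The 17th occurrence is 16 intervals after the first: 16 × 13 = 208 days after July 11, 2031.
July has 31 days — 20 days to the end of July leaves 188.
August has 31 days (157 left).
September has 30 days (127 left).
October has 31 days (96 left).
November has 30 days (66 left).
December has 31 days (35 left).
January has 31 days (4 left).
4 days into February → February 4, 2032.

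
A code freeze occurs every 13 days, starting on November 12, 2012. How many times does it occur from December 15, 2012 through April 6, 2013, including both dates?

Occurrences land 13·i days after November 12, 2012 for i = 0, 1, 2, …
December 15, 2012 is 33 days after the start; 33 ÷ 13 = 2 remainder 7; since the remainder is 7, round up to i = 3. First occurrence in the window: #4 on December 21, 2012 (3×13 = 39 days in).
April 6, 2013 is 145 days after the start; 145 ÷ 13 = 11 remainder 2. Last occurrence in the window: #12 on April 4, 2013.
Occurrences #4 through #12: 9 in total.

9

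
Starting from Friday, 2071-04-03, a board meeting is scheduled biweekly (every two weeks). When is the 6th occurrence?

The 6th occurrence is 5 intervals after the first: 5 × 14 = 70 days after 2071-04-03.
April has 30 days — 27 days to the end of April leaves 43.
May has 31 days (12 left).
12 days into June → 2071-06-12.

2071-06-12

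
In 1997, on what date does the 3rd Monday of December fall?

The first Monday of December 1997 is December 1.
The 3rd Monday is 2 weeks later: 1 + 14 = 15.

December 15, 1997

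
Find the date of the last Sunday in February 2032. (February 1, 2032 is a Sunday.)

February 29, 2032

February 2032 begins on a Sunday, so the first Sunday is February 1.
February 2032 has 29 days. Adding weeks: 1, 8, 15, 22, 29 — the last one ≤ 29 is the 29th.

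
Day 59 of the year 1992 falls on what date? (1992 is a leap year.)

January has 31 days (59 − 31 = 28 remain).
28 into February → February 28.

28 February 1992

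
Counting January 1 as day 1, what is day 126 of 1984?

January has 31 days (126 − 31 = 95 remain).
February has 29 days (95 − 29 = 66 remain).
March has 31 days (66 − 31 = 35 remain).
April has 30 days (35 − 30 = 5 remain).
5 into May → May 5.

May 5, 1984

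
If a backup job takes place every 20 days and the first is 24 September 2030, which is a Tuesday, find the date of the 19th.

The 19th occurrence is 18 intervals after the first: 18 × 20 = 360 days after 24 September 2030.
September has 30 days — 6 days to the end of September leaves 354.
October has 31 days (323 left).
November has 30 days (293 left).
December has 31 days (262 left).
January has 31 days (231 left).
February has 28 days (203 left).
March has 31 days (172 left).
April has 30 days (142 left).
May has 31 days (111 left).
June has 30 days (81 left).
July has 31 days (50 left).
August has 31 days (19 left).
19 days into September → 19 September 2031.

19 September 2031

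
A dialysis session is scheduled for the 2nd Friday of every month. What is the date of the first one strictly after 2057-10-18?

October 2057 starts on a Monday; its first Friday is the 5th, so the 2nd Friday is the 12th — 2057-10-12.
That is not after 2057-10-18, so look at November 2057.
November 2057 starts on a Thursday; its first Friday is the 2nd, so the 2nd Friday is the 9th — 2057-11-09.

2057-11-09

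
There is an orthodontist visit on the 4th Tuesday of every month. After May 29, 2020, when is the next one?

June 23, 2020

May 2020 starts on a Friday; its first Tuesday is the 5th, so the 4th Tuesday is the 26th — May 26, 2020.
That is not after May 29, 2020, so look at June 2020.
June 2020 starts on a Monday; its first Tuesday is the 2nd, so the 4th Tuesday is the 23rd — June 23, 2020.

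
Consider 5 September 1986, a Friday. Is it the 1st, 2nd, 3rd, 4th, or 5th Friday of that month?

1st

Day 5 falls in week ⌈5/7⌉ of the month.
Days 1–7 hold the 1st Friday, 8–14 the 2nd, 15–21 the 3rd, 22–28 the 4th, 29–31 the 5th.
5 is in the range for the 1st.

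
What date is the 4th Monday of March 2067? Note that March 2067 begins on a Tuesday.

March 2067 begins on a Tuesday, so the first Monday is March 7 (6 days later).
The 4th Monday is 3 weeks later: 7 + 21 = 28.

28 March 2067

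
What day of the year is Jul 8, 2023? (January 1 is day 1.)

Days in months before Jul: 31 + 28 + 31 + 30 + 31 + 30 = 181.
Plus 8 days into Jul → day 189.

189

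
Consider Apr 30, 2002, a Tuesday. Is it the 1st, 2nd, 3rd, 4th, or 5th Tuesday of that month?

Day 30 falls in week ⌈30/7⌉ of the month.
Days 1–7 hold the 1st Tuesday, 8–14 the 2nd, 15–21 the 3rd, 22–28 the 4th, 29–31 the 5th.
30 is in the range for the 5th.

5th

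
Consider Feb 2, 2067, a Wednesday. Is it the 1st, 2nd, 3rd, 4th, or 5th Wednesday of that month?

Day 2 falls in week ⌈2/7⌉ of the month.
Days 1–7 hold the 1st Wednesday, 8–14 the 2nd, 15–21 the 3rd, 22–28 the 4th, 29–31 the 5th.
2 is in the range for the 1st.

1st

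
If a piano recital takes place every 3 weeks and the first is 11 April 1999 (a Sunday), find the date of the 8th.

The 8th occurrence is 7 intervals after the first: 7 × 21 = 147 days after 11 April 1999.
April has 30 days — 19 days to the end of April leaves 128.
May has 31 days (97 left).
June has 30 days (67 left).
July has 31 days (36 left).
August has 31 days (5 left).
5 days into September → 5 September 1999.

5 September 1999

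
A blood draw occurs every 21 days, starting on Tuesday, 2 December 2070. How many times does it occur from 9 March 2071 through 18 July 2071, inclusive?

6

Occurrences land 21·i days after 2 December 2070 for i = 0, 1, 2, …
9 March 2071 is 97 days after the start; 97 ÷ 21 = 4 remainder 13; since the remainder is 13, round up to i = 5. First occurrence in the window: #6 on 17 March 2071 (5×21 = 105 days in).
18 July 2071 is 228 days after the start; 228 ÷ 21 = 10 remainder 18. Last occurrence in the window: #11 on 30 June 2071.
Occurrences #6 through #11: 6 in total.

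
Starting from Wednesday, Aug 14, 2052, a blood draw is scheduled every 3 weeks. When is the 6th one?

Nov 27, 2052

The 6th occurrence is 5 intervals after the first: 5 × 21 = 105 days after Aug 14, 2052.
Aug has 31 days — 17 days to the end of Aug leaves 88.
Sep has 30 days (58 left).
Oct has 31 days (27 left).
27 days into Nov → Nov 27, 2052.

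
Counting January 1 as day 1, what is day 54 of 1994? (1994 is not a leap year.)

Jan has 31 days (54 − 31 = 23 remain).
23 into Feb → Feb 23.

Feb 23, 1994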